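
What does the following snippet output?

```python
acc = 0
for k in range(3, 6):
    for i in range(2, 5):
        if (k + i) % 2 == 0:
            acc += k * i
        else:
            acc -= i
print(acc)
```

k=3,i=2: odd sum, acc = 0-2 = -2
k=3,i=3: even sum, acc = (-2)+9 = 7
k=3,i=4: odd sum, acc = 7-4 = 3
k=4,i=2: even sum, acc = 3+8 = 11
k=4,i=3: odd sum, acc = 11-3 = 8
k=4,i=4: even sum, acc = 8+16 = 24
k=5,i=2: odd sum, acc = 24-2 = 22
k=5,i=3: even sum, acc = 22+15 = 37
k=5,i=4: odd sum, acc = 37-4 = 33

33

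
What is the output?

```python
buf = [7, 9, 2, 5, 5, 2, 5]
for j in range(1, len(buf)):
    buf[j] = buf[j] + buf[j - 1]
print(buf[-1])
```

35

j=1: buf[1] = 9+7 = 16 → [7, 16, 2, 5, 5, 2, 5]
j=2: buf[2] = 2+16 = 18 → [7, 16, 18, 5, 5, 2, 5]
j=3: buf[3] = 5+18 = 23 → [7, 16, 18, 23, 5, 2, 5]
j=4: buf[4] = 5+23 = 28 → [7, 16, 18, 23, 28, 2, 5]
j=5: buf[5] = 2+28 = 30 → [7, 16, 18, 23, 28, 30, 5]
j=6: buf[6] = 5+30 = 35 → [7, 16, 18, 23, 28, 30, 35]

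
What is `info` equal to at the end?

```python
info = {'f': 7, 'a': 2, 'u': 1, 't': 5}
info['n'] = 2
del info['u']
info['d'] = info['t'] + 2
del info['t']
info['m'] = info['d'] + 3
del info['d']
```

{'f': 7, 'a': 2, 'n': 2, 'm': 10}

info['n'] = 2 → {'f': 7, 'a': 2, 'u': 1, 't': 5, 'n': 2}
del 'u' → {'f': 7, 'a': 2, 't': 5, 'n': 2}
info['d'] = info['t']+2 = 7 → {'f': 7, 'a': 2, 't': 5, 'n': 2, 'd': 7}
del 't' → {'f': 7, 'a': 2, 'n': 2, 'd': 7}
info['m'] = info['d']+3 = 10 → {'f': 7, 'a': 2, 'n': 2, 'd': 7, 'm': 10}
del 'd' → {'f': 7, 'a': 2, 'n': 2, 'm': 10}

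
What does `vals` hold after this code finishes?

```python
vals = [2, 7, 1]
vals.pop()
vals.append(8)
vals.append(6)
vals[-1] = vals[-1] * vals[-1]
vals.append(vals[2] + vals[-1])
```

[2, 7, 8, 36, 44]

pop() removes 1 → [2, 7]
append 8 → [2, 7, 8]
append 6 → [2, 7, 8, 6]
vals[-1] = vals[-1]*vals[-1] = 6*6 = 36 → [2, 7, 8, 36]
append vals[2]+vals[-1] = 8+36 = 44 → [2, 7, 8, 36, 44]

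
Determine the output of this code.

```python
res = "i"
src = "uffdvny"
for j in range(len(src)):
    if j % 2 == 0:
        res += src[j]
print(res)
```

j=0: add 'u' → 'iu'
j=1: skip
j=2: add 'f' → 'iuf'
j=3: skip
j=4: add 'v' → 'iufv'
j=5: skip
j=6: add 'y' → 'iufvy'

iufvy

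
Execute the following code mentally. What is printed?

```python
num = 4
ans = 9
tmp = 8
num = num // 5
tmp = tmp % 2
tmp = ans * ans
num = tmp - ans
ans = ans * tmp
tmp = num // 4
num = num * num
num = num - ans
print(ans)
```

num = 4//5 = 0
tmp = 8%2 = 0
tmp = 9*9 = 81
num = 81-9 = 72
ans = 9*81 = 729
tmp = 72//4 = 18
num = 72*72 = 5184
num = 5184-729 = 4455

729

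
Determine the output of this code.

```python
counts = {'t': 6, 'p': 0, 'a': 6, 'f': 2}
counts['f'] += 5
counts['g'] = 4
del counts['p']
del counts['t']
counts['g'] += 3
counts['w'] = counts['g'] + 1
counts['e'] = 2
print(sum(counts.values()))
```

counts['f'] = 2+5 = 7 → {'t': 6, 'p': 0, 'a': 6, 'f': 7}
counts['g'] = 4 → {'t': 6, 'p': 0, 'a': 6, 'f': 7, 'g': 4}
del 'p' → {'t': 6, 'a': 6, 'f': 7, 'g': 4}
del 't' → {'a': 6, 'f': 7, 'g': 4}
counts['g'] = 4+3 = 7 → {'a': 6, 'f': 7, 'g': 7}
counts['w'] = counts['g']+1 = 8 → {'a': 6, 'f': 7, 'g': 7, 'w': 8}
counts['e'] = 2 → {'a': 6, 'f': 7, 'g': 7, 'w': 8, 'e': 2}
sum of values = 30

30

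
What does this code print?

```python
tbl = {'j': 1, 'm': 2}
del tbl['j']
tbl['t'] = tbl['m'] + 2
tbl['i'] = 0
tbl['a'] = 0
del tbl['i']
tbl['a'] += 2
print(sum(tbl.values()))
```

8

del 'j' → {'m': 2}
tbl['t'] = tbl['m']+2 = 4 → {'m': 2, 't': 4}
tbl['i'] = 0 → {'m': 2, 't': 4, 'i': 0}
tbl['a'] = 0 → {'m': 2, 't': 4, 'i': 0, 'a': 0}
del 'i' → {'m': 2, 't': 4, 'a': 0}
tbl['a'] = 0+2 = 2 → {'m': 2, 't': 4, 'a': 2}
sum of values = 8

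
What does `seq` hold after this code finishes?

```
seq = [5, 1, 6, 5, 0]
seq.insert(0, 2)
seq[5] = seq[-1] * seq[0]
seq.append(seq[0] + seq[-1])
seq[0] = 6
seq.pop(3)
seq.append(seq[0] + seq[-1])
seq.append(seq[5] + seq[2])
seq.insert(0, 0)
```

[0, 6, 5, 1, 5, 0, 2, 8, 3]

insert 2 at 0 → [2, 5, 1, 6, 5, 0]
seq[5] = seq[-1]*seq[0] = 0*2 = 0 → [2, 5, 1, 6, 5, 0]
append seq[0]+seq[-1] = 2+0 = 2 → [2, 5, 1, 6, 5, 0, 2]
seq[0] = 6 → [6, 5, 1, 6, 5, 0, 2]
pop(3) removes 6 → [6, 5, 1, 5, 0, 2]
append seq[0]+seq[-1] = 6+2 = 8 → [6, 5, 1, 5, 0, 2, 8]
append seq[5]+seq[2] = 2+1 = 3 → [6, 5, 1, 5, 0, 2, 8, 3]
insert 0 at 0 → [0, 6, 5, 1, 5, 0, 2, 8, 3]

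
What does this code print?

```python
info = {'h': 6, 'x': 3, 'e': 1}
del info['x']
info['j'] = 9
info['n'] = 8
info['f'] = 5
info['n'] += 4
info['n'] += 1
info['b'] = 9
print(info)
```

{'h': 6, 'e': 1, 'j': 9, 'n': 13, 'f': 5, 'b': 9}

del 'x' → {'h': 6, 'e': 1}
info['j'] = 9 → {'h': 6, 'e': 1, 'j': 9}
info['n'] = 8 → {'h': 6, 'e': 1, 'j': 9, 'n': 8}
info['f'] = 5 → {'h': 6, 'e': 1, 'j': 9, 'n': 8, 'f': 5}
info['n'] = 8+4 = 12 → {'h': 6, 'e': 1, 'j': 9, 'n': 12, 'f': 5}
info['n'] = 12+1 = 13 → {'h': 6, 'e': 1, 'j': 9, 'n': 13, 'f': 5}
info['b'] = 9 → {'h': 6, 'e': 1, 'j': 9, 'n': 13, 'f': 5, 'b': 9}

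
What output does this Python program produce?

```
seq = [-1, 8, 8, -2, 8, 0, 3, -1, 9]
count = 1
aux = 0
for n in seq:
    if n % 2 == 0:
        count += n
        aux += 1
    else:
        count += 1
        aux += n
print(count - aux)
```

n=-1: not even, count = 1+1 = 2; aux=-1
n=8: even, count = 2+8 = 10; aux=0
n=8: even, count = 10+8 = 18; aux=1
n=-2: even, count = 18+(-2) = 16; aux=2
n=8: even, count = 16+8 = 24; aux=3
n=0: even, count = 24+0 = 24; aux=4
n=3: not even, count = 24+1 = 25; aux=7
n=-1: not even, count = 25+1 = 26; aux=6
n=9: not even, count = 26+1 = 27; aux=15
count-aux = 27-15 = 12

12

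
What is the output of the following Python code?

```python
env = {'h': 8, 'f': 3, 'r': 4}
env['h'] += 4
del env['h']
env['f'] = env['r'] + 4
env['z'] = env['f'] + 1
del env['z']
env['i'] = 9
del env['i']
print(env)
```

{'f': 8, 'r': 4}

env['h'] = 8+4 = 12 → {'h': 12, 'f': 3, 'r': 4}
del 'h' → {'f': 3, 'r': 4}
env['f'] = env['r']+4 = 8 → {'f': 8, 'r': 4}
env['z'] = env['f']+1 = 9 → {'f': 8, 'r': 4, 'z': 9}
del 'z' → {'f': 8, 'r': 4}
env['i'] = 9 → {'f': 8, 'r': 4, 'i': 9}
del 'i' → {'f': 8, 'r': 4}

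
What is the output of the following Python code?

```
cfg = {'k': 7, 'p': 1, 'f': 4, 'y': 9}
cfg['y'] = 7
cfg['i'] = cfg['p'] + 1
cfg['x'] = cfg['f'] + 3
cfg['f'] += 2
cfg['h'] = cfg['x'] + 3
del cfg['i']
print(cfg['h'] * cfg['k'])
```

cfg['y'] = 7 → {'k': 7, 'p': 1, 'f': 4, 'y': 7}
cfg['i'] = cfg['p']+1 = 2 → {'k': 7, 'p': 1, 'f': 4, 'y': 7, 'i': 2}
cfg['x'] = cfg['f']+3 = 7 → {'k': 7, 'p': 1, 'f': 4, 'y': 7, 'i': 2, 'x': 7}
cfg['f'] = 4+2 = 6 → {'k': 7, 'p': 1, 'f': 6, 'y': 7, 'i': 2, 'x': 7}
cfg['h'] = cfg['x']+3 = 10 → {'k': 7, 'p': 1, 'f': 6, 'y': 7, 'i': 2, 'x': 7, 'h': 10}
del 'i' → {'k': 7, 'p': 1, 'f': 6, 'y': 7, 'x': 7, 'h': 10}
cfg['h']*cfg['k'] = 10*7 = 70

70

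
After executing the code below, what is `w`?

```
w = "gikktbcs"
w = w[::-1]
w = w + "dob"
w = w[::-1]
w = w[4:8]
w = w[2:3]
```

reverse → 'scbtkkig'
+ 'dob' → 'scbtkkigdob'
reverse → 'bodgikktbcs'
slice [4:8] → 'ikkt'
slice [2:3] → 'k'

'k'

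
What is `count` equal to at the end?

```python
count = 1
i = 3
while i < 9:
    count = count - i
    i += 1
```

-32

i=3: count = 1-3 = -2
i=4: count = (-2)-4 = -6
i=5: count = (-6)-5 = -11
i=6: count = (-11)-6 = -17
i=7: count = (-17)-7 = -24
i=8: count = (-24)-8 = -32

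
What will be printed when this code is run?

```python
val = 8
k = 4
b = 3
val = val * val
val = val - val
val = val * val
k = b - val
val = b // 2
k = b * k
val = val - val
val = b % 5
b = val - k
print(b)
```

val = 8*8 = 64
val = 64-64 = 0
val = 0*0 = 0
k = 3-0 = 3
val = 3//2 = 1
k = 3*3 = 9
val = 1-1 = 0
val = 3%5 = 3
b = 3-9 = -6

-6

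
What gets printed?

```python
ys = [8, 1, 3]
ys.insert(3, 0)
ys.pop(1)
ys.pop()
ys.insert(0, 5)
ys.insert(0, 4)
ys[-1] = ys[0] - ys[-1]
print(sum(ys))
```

18

insert 0 at 3 → [8, 1, 3, 0]
pop(1) removes 1 → [8, 3, 0]
pop() removes 0 → [8, 3]
insert 5 at 0 → [5, 8, 3]
insert 4 at 0 → [4, 5, 8, 3]
ys[-1] = ys[0]-ys[-1] = 4-3 = 1 → [4, 5, 8, 1]
sum = 18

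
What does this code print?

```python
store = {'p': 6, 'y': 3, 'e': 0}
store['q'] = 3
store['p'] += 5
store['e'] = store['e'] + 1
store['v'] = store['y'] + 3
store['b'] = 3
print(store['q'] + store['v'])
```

9

store['q'] = 3 → {'p': 6, 'y': 3, 'e': 0, 'q': 3}
store['p'] = 6+5 = 11 → {'p': 11, 'y': 3, 'e': 0, 'q': 3}
store['e'] = store['e']+1 = 1 → {'p': 11, 'y': 3, 'e': 1, 'q': 3}
store['v'] = store['y']+3 = 6 → {'p': 11, 'y': 3, 'e': 1, 'q': 3, 'v': 6}
store['b'] = 3 → {'p': 11, 'y': 3, 'e': 1, 'q': 3, 'v': 6, 'b': 3}
store['q']+store['v'] = 3+6 = 9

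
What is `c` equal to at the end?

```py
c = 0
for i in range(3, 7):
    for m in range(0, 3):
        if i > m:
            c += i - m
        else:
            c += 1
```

42

i=3,m=0: 3>0, c = 0+3 = 3
i=3,m=1: 3>1, c = 3+2 = 5
i=3,m=2: 3>2, c = 5+1 = 6
i=4,m=0: 4>0, c = 6+4 = 10
i=4,m=1: 4>1, c = 10+3 = 13
i=4,m=2: 4>2, c = 13+2 = 15
i=5,m=0: 5>0, c = 15+5 = 20
i=5,m=1: 5>1, c = 20+4 = 24
i=5,m=2: 5>2, c = 24+3 = 27
i=6,m=0: 6>0, c = 27+6 = 33
i=6,m=1: 6>1, c = 33+5 = 38
i=6,m=2: 6>2, c = 38+4 = 42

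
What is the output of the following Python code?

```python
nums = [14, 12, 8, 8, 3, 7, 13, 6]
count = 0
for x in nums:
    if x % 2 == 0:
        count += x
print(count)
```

x=14: even, count = 0+14 = 14
x=12: even, count = 14+12 = 26
x=8: even, count = 26+8 = 34
x=8: even, count = 34+8 = 42
x=3: not even
x=7: not even
x=13: not even
x=6: even, count = 42+6 = 48

48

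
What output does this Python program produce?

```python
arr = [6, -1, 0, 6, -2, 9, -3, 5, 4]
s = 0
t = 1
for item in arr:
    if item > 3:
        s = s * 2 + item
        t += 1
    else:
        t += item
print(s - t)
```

item=6: >3, s = 0*2+6 = 6; t=2
item=-1: not >3; t=1
item=0: not >3; t=1
item=6: >3, s = 6*2+6 = 18; t=2
item=-2: not >3; t=0
item=9: >3, s = 18*2+9 = 45; t=1
item=-3: not >3; t=-2
item=5: >3, s = 45*2+5 = 95; t=-1
item=4: >3, s = 95*2+4 = 194; t=0
s-t = 194-0 = 194

194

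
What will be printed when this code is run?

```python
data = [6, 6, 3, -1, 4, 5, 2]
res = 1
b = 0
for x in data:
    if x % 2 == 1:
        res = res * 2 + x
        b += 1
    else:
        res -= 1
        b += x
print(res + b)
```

25

x=6: not odd, res = 1-1 = 0; b=6
x=6: not odd, res = 0-1 = -1; b=12
x=3: odd, res = (-1)*2+3 = 1; b=13
x=-1: odd, res = 1*2+(-1) = 1; b=14
x=4: not odd, res = 1-1 = 0; b=18
x=5: odd, res = 0*2+5 = 5; b=19
x=2: not odd, res = 5-1 = 4; b=21
res+b = 4+21 = 25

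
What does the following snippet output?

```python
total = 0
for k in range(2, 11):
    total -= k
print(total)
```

k=2: total = 0-2 = -2
k=3: total = (-2)-3 = -5
k=4: total = (-5)-4 = -9
k=5: total = (-9)-5 = -14
k=6: total = (-14)-6 = -20
k=7: total = (-20)-7 = -27
k=8: total = (-27)-8 = -35
k=9: total = (-35)-9 = -44
k=10: total = (-44)-10 = -54

-54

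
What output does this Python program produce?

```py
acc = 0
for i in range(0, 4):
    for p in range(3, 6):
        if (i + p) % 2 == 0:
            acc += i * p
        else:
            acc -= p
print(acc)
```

16

i=0,p=3: odd sum, acc = 0-3 = -3
i=0,p=4: even sum, acc = (-3)+0 = -3
i=0,p=5: odd sum, acc = (-3)-5 = -8
i=1,p=3: even sum, acc = (-8)+3 = -5
i=1,p=4: odd sum, acc = (-5)-4 = -9
i=1,p=5: even sum, acc = (-9)+5 = -4
i=2,p=3: odd sum, acc = (-4)-3 = -7
i=2,p=4: even sum, acc = (-7)+8 = 1
i=2,p=5: odd sum, acc = 1-5 = -4
i=3,p=3: even sum, acc = (-4)+9 = 5
i=3,p=4: odd sum, acc = 5-4 = 1
i=3,p=5: even sum, acc = 1+15 = 16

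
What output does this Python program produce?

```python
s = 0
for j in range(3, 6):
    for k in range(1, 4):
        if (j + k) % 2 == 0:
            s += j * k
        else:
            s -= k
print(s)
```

j=3,k=1: even sum, s = 0+3 = 3
j=3,k=2: odd sum, s = 3-2 = 1
j=3,k=3: even sum, s = 1+9 = 10
j=4,k=1: odd sum, s = 10-1 = 9
j=4,k=2: even sum, s = 9+8 = 17
j=4,k=3: odd sum, s = 17-3 = 14
j=5,k=1: even sum, s = 14+5 = 19
j=5,k=2: odd sum, s = 19-2 = 17
j=5,k=3: even sum, s = 17+15 = 32

32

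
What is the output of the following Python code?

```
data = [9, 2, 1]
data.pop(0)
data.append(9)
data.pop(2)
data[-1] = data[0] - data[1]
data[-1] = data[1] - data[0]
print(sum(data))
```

pop(0) removes 9 → [2, 1]
append 9 → [2, 1, 9]
pop(2) removes 9 → [2, 1]
data[-1] = data[0]-data[1] = 2-1 = 1 → [2, 1]
data[-1] = data[1]-data[0] = 1-2 = -1 → [2, -1]
sum = 1

1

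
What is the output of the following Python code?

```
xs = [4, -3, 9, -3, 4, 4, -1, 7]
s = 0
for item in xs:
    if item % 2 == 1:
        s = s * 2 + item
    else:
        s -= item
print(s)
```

-143

item=4: not odd, s = 0-4 = -4
item=-3: odd, s = (-4)*2+(-3) = -11
item=9: odd, s = (-11)*2+9 = -13
item=-3: odd, s = (-13)*2+(-3) = -29
item=4: not odd, s = (-29)-4 = -33
item=4: not odd, s = (-33)-4 = -37
item=-1: odd, s = (-37)*2+(-1) = -75
item=7: odd, s = (-75)*2+7 = -143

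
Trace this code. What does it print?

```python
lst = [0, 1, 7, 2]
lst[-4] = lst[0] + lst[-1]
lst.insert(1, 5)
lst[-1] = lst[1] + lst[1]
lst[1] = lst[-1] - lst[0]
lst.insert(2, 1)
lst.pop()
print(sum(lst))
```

19

lst[-4] = lst[0]+lst[-1] = 0+2 = 2 → [2, 1, 7, 2]
insert 5 at 1 → [2, 5, 1, 7, 2]
lst[-1] = lst[1]+lst[1] = 5+5 = 10 → [2, 5, 1, 7, 10]
lst[1] = lst[-1]-lst[0] = 10-2 = 8 → [2, 8, 1, 7, 10]
insert 1 at 2 → [2, 8, 1, 1, 7, 10]
pop() removes 10 → [2, 8, 1, 1, 7]
sum = 19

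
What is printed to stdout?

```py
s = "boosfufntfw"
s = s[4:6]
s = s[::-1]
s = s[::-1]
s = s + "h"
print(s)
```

fuh

slice [4:6] → 'fu'
reverse → 'uf'
reverse → 'fu'
+ 'h' → 'fuh'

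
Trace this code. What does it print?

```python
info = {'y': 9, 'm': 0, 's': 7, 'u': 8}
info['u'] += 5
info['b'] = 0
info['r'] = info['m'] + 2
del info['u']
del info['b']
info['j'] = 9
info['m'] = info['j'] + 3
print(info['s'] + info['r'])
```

info['u'] = 8+5 = 13 → {'y': 9, 'm': 0, 's': 7, 'u': 13}
info['b'] = 0 → {'y': 9, 'm': 0, 's': 7, 'u': 13, 'b': 0}
info['r'] = info['m']+2 = 2 → {'y': 9, 'm': 0, 's': 7, 'u': 13, 'b': 0, 'r': 2}
del 'u' → {'y': 9, 'm': 0, 's': 7, 'b': 0, 'r': 2}
del 'b' → {'y': 9, 'm': 0, 's': 7, 'r': 2}
info['j'] = 9 → {'y': 9, 'm': 0, 's': 7, 'r': 2, 'j': 9}
info['m'] = info['j']+3 = 12 → {'y': 9, 'm': 12, 's': 7, 'r': 2, 'j': 9}
info['s']+info['r'] = 7+2 = 9

9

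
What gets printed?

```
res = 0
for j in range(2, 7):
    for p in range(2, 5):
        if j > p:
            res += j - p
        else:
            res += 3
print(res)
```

j=2,p=2: not 2>2, res = 0+3 = 3
j=2,p=3: not 2>3, res = 3+3 = 6
j=2,p=4: not 2>4, res = 6+3 = 9
j=3,p=2: 3>2, res = 9+1 = 10
j=3,p=3: not 3>3, res = 10+3 = 13
j=3,p=4: not 3>4, res = 13+3 = 16
j=4,p=2: 4>2, res = 16+2 = 18
j=4,p=3: 4>3, res = 18+1 = 19
j=4,p=4: not 4>4, res = 19+3 = 22
j=5,p=2: 5>2, res = 22+3 = 25
j=5,p=3: 5>3, res = 25+2 = 27
j=5,p=4: 5>4, res = 27+1 = 28
j=6,p=2: 6>2, res = 28+4 = 32
j=6,p=3: 6>3, res = 32+3 = 35
j=6,p=4: 6>4, res = 35+2 = 37

37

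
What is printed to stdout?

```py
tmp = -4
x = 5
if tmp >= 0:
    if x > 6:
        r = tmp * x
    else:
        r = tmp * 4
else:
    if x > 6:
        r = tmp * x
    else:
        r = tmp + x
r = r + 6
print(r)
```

7

tmp=-4, x=5
tmp >= 0 is False; x > 6 is False
→ r = tmp + x = 1
r = 1+6 = 7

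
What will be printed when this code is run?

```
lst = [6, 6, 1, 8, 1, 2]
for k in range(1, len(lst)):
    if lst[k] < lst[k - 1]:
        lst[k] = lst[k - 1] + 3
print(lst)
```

[6, 6, 9, 12, 15, 18]

k=1: 6>=6, unchanged → [6, 6, 1, 8, 1, 2]
k=2: 1<6, lst[2] = 6+3 = 9 → [6, 6, 9, 8, 1, 2]
k=3: 8<9, lst[3] = 9+3 = 12 → [6, 6, 9, 12, 1, 2]
k=4: 1<12, lst[4] = 12+3 = 15 → [6, 6, 9, 12, 15, 2]
k=5: 2<15, lst[5] = 15+3 = 18 → [6, 6, 9, 12, 15, 18]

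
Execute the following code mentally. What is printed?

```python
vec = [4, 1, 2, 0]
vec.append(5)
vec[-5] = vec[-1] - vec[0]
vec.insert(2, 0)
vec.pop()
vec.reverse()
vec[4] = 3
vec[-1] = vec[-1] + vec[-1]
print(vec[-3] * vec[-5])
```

0

append 5 → [4, 1, 2, 0, 5]
vec[-5] = vec[-1]-vec[0] = 5-4 = 1 → [1, 1, 2, 0, 5]
insert 0 at 2 → [1, 1, 0, 2, 0, 5]
pop() removes 5 → [1, 1, 0, 2, 0]
reverse → [0, 2, 0, 1, 1]
vec[4] = 3 → [0, 2, 0, 1, 3]
vec[-1] = vec[-1]+vec[-1] = 3+3 = 6 → [0, 2, 0, 1, 6]
vec[-3]*vec[-5] = 0*0 = 0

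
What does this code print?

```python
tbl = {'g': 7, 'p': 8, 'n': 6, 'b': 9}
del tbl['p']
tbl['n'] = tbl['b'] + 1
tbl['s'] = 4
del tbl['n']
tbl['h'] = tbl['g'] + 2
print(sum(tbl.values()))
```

29

del 'p' → {'g': 7, 'n': 6, 'b': 9}
tbl['n'] = tbl['b']+1 = 10 → {'g': 7, 'n': 10, 'b': 9}
tbl['s'] = 4 → {'g': 7, 'n': 10, 'b': 9, 's': 4}
del 'n' → {'g': 7, 'b': 9, 's': 4}
tbl['h'] = tbl['g']+2 = 9 → {'g': 7, 'b': 9, 's': 4, 'h': 9}
sum of values = 29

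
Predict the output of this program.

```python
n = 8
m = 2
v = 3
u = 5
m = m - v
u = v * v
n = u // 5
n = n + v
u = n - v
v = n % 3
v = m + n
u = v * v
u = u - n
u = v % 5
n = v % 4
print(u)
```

m = 2-3 = -1
u = 3*3 = 9
n = 9//5 = 1
n = 1+3 = 4
u = 4-3 = 1
v = 4%3 = 1
v = (-1)+4 = 3
u = 3*3 = 9
u = 9-4 = 5
u = 3%5 = 3
n = 3%4 = 3

3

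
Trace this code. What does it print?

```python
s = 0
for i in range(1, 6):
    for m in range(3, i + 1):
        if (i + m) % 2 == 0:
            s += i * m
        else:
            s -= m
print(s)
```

i=3,m=3: even sum, s = 0+9 = 9
i=4,m=3: odd sum, s = 9-3 = 6
i=4,m=4: even sum, s = 6+16 = 22
i=5,m=3: even sum, s = 22+15 = 37
i=5,m=4: odd sum, s = 37-4 = 33
i=5,m=5: even sum, s = 33+25 = 58

58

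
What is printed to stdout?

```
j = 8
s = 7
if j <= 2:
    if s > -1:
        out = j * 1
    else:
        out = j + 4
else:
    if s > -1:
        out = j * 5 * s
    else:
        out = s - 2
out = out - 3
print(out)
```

277

j=8, s=7
j <= 2 is False; s > -1 is True
→ out = j * 5 * s = 280
out = 280-3 = 277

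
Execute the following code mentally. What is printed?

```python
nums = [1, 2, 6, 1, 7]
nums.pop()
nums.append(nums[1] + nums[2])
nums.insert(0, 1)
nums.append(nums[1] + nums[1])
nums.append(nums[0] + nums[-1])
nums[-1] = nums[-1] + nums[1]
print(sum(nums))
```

pop() removes 7 → [1, 2, 6, 1]
append nums[1]+nums[2] = 2+6 = 8 → [1, 2, 6, 1, 8]
insert 1 at 0 → [1, 1, 2, 6, 1, 8]
append nums[1]+nums[1] = 1+1 = 2 → [1, 1, 2, 6, 1, 8, 2]
append nums[0]+nums[-1] = 1+2 = 3 → [1, 1, 2, 6, 1, 8, 2, 3]
nums[-1] = nums[-1]+nums[1] = 3+1 = 4 → [1, 1, 2, 6, 1, 8, 2, 4]
sum = 25

25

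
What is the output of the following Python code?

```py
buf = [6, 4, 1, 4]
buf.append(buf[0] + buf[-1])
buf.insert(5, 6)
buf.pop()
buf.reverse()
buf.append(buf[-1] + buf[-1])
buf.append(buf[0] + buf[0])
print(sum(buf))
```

57

append buf[0]+buf[-1] = 6+4 = 10 → [6, 4, 1, 4, 10]
insert 6 at 5 → [6, 4, 1, 4, 10, 6]
pop() removes 6 → [6, 4, 1, 4, 10]
reverse → [10, 4, 1, 4, 6]
append buf[-1]+buf[-1] = 6+6 = 12 → [10, 4, 1, 4, 6, 12]
append buf[0]+buf[0] = 10+10 = 20 → [10, 4, 1, 4, 6, 12, 20]
sum = 57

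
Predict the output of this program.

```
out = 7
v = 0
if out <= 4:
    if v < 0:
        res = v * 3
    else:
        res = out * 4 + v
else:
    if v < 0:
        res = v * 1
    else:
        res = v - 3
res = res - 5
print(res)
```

out=7, v=0
out <= 4 is False; v < 0 is False
→ res = v - 3 = -3
res = (-3)-5 = -8

-8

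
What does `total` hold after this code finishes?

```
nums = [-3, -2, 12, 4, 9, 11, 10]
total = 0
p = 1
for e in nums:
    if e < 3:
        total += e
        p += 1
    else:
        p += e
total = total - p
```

-54

e=-3: <3, total = 0+(-3) = -3; p=2
e=-2: <3, total = (-3)+(-2) = -5; p=3
e=12: not <3; p=15
e=4: not <3; p=19
e=9: not <3; p=28
e=11: not <3; p=39
e=10: not <3; p=49
total-p = (-5)-49 = -54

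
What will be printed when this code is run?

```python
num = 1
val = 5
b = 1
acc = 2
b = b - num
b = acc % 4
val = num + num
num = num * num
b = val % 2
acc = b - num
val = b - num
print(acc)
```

b = 1-1 = 0
b = 2%4 = 2
val = 1+1 = 2
num = 1*1 = 1
b = 2%2 = 0
acc = 0-1 = -1
val = 0-1 = -1

-1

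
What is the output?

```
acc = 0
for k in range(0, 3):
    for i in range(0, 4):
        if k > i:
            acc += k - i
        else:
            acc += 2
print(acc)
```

k=0,i=0: not 0>0, acc = 0+2 = 2
k=0,i=1: not 0>1, acc = 2+2 = 4
k=0,i=2: not 0>2, acc = 4+2 = 6
k=0,i=3: not 0>3, acc = 6+2 = 8
k=1,i=0: 1>0, acc = 8+1 = 9
k=1,i=1: not 1>1, acc = 9+2 = 11
k=1,i=2: not 1>2, acc = 11+2 = 13
k=1,i=3: not 1>3, acc = 13+2 = 15
k=2,i=0: 2>0, acc = 15+2 = 17
k=2,i=1: 2>1, acc = 17+1 = 18
k=2,i=2: not 2>2, acc = 18+2 = 20
k=2,i=3: not 2>3, acc = 20+2 = 22

22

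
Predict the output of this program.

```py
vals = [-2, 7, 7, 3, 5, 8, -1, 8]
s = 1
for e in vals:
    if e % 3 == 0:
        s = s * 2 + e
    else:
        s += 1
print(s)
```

15

e=-2: not %3==0, s = 1+1 = 2
e=7: not %3==0, s = 2+1 = 3
e=7: not %3==0, s = 3+1 = 4
e=3: %3==0, s = 4*2+3 = 11
e=5: not %3==0, s = 11+1 = 12
e=8: not %3==0, s = 12+1 = 13
e=-1: not %3==0, s = 13+1 = 14
e=8: not %3==0, s = 14+1 = 15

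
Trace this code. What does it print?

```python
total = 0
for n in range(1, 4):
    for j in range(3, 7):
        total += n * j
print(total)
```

108

n=1,j=3: total = 0+3 = 3
n=1,j=4: total = 3+4 = 7
n=1,j=5: total = 7+5 = 12
n=1,j=6: total = 12+6 = 18
n=2,j=3: total = 18+6 = 24
n=2,j=4: total = 24+8 = 32
n=2,j=5: total = 32+10 = 42
n=2,j=6: total = 42+12 = 54
n=3,j=3: total = 54+9 = 63
n=3,j=4: total = 63+12 = 75
n=3,j=5: total = 75+15 = 90
n=3,j=6: total = 90+18 = 108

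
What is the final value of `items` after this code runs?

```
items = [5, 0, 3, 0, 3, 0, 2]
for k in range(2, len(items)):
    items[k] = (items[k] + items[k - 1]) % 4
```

[5, 0, 3, 3, 2, 2, 0]

k=2: items[2] = (3+0)%4 = 3 → [5, 0, 3, 0, 3, 0, 2]
k=3: items[3] = (0+3)%4 = 3 → [5, 0, 3, 3, 3, 0, 2]
k=4: items[4] = (3+3)%4 = 2 → [5, 0, 3, 3, 2, 0, 2]
k=5: items[5] = (0+2)%4 = 2 → [5, 0, 3, 3, 2, 2, 2]
k=6: items[6] = (2+2)%4 = 0 → [5, 0, 3, 3, 2, 2, 0]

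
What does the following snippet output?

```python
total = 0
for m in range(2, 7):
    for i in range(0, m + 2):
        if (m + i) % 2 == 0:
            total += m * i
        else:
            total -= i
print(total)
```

m=2,i=0: even sum, total = 0+0 = 0
m=2,i=1: odd sum, total = 0-1 = -1
m=2,i=2: even sum, total = (-1)+4 = 3
m=2,i=3: odd sum, total = 3-3 = 0
m=3,i=0: odd sum, total = 0-0 = 0
m=3,i=1: even sum, total = 0+3 = 3
m=3,i=2: odd sum, total = 3-2 = 1
m=3,i=3: even sum, total = 1+9 = 10
m=3,i=4: odd sum, total = 10-4 = 6
m=4,i=0: even sum, total = 6+0 = 6
m=4,i=1: odd sum, total = 6-1 = 5
m=4,i=2: even sum, total = 5+8 = 13
m=4,i=3: odd sum, total = 13-3 = 10
m=4,i=4: even sum, total = 10+16 = 26
m=4,i=5: odd sum, total = 26-5 = 21
m=5,i=0: odd sum, total = 21-0 = 21
m=5,i=1: even sum, total = 21+5 = 26
m=5,i=2: odd sum, total = 26-2 = 24
m=5,i=3: even sum, total = 24+15 = 39
m=5,i=4: odd sum, total = 39-4 = 35
m=5,i=5: even sum, total = 35+25 = 60
m=5,i=6: odd sum, total = 60-6 = 54
m=6,i=0: even sum, total = 54+0 = 54
m=6,i=1: odd sum, total = 54-1 = 53
m=6,i=2: even sum, total = 53+12 = 65
m=6,i=3: odd sum, total = 65-3 = 62
m=6,i=4: even sum, total = 62+24 = 86
m=6,i=5: odd sum, total = 86-5 = 81
m=6,i=6: even sum, total = 81+36 = 117
m=6,i=7: odd sum, total = 117-7 = 110

110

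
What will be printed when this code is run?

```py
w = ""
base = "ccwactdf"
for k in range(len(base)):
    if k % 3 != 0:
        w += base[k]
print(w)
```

cwctf

k=0: skip
k=1: add 'c' → 'c'
k=2: add 'w' → 'cw'
k=3: skip
k=4: add 'c' → 'cwc'
k=5: add 't' → 'cwct'
k=6: skip
k=7: add 'f' → 'cwctf'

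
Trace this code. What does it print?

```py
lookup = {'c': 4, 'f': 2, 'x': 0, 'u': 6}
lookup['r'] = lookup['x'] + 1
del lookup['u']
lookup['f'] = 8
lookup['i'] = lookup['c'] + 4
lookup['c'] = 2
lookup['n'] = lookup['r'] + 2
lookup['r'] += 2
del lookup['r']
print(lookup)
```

lookup['r'] = lookup['x']+1 = 1 → {'c': 4, 'f': 2, 'x': 0, 'u': 6, 'r': 1}
del 'u' → {'c': 4, 'f': 2, 'x': 0, 'r': 1}
lookup['f'] = 8 → {'c': 4, 'f': 8, 'x': 0, 'r': 1}
lookup['i'] = lookup['c']+4 = 8 → {'c': 4, 'f': 8, 'x': 0, 'r': 1, 'i': 8}
lookup['c'] = 2 → {'c': 2, 'f': 8, 'x': 0, 'r': 1, 'i': 8}
lookup['n'] = lookup['r']+2 = 3 → {'c': 2, 'f': 8, 'x': 0, 'r': 1, 'i': 8, 'n': 3}
lookup['r'] = 1+2 = 3 → {'c': 2, 'f': 8, 'x': 0, 'r': 3, 'i': 8, 'n': 3}
del 'r' → {'c': 2, 'f': 8, 'x': 0, 'i': 8, 'n': 3}

{'c': 2, 'f': 8, 'x': 0, 'i': 8, 'n': 3}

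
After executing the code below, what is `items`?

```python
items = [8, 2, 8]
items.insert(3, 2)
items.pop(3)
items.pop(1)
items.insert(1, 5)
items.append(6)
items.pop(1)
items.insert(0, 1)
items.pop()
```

[1, 8, 8]

insert 2 at 3 → [8, 2, 8, 2]
pop(3) removes 2 → [8, 2, 8]
pop(1) removes 2 → [8, 8]
insert 5 at 1 → [8, 5, 8]
append 6 → [8, 5, 8, 6]
pop(1) removes 5 → [8, 8, 6]
insert 1 at 0 → [1, 8, 8, 6]
pop() removes 6 → [1, 8, 8]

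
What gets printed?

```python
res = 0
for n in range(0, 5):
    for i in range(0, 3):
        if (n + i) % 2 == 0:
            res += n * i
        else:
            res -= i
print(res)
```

9

n=0,i=0: even sum, res = 0+0 = 0
n=0,i=1: odd sum, res = 0-1 = -1
n=0,i=2: even sum, res = (-1)+0 = -1
n=1,i=0: odd sum, res = (-1)-0 = -1
n=1,i=1: even sum, res = (-1)+1 = 0
n=1,i=2: odd sum, res = 0-2 = -2
n=2,i=0: even sum, res = (-2)+0 = -2
n=2,i=1: odd sum, res = (-2)-1 = -3
n=2,i=2: even sum, res = (-3)+4 = 1
n=3,i=0: odd sum, res = 1-0 = 1
n=3,i=1: even sum, res = 1+3 = 4
n=3,i=2: odd sum, res = 4-2 = 2
n=4,i=0: even sum, res = 2+0 = 2
n=4,i=1: odd sum, res = 2-1 = 1
n=4,i=2: even sum, res = 1+8 = 9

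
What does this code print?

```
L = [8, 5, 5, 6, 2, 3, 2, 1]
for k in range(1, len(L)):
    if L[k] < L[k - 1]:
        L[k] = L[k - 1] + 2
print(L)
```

[8, 10, 12, 14, 16, 18, 20, 22]

k=1: 5<8, L[1] = 8+2 = 10 → [8, 10, 5, 6, 2, 3, 2, 1]
k=2: 5<10, L[2] = 10+2 = 12 → [8, 10, 12, 6, 2, 3, 2, 1]
k=3: 6<12, L[3] = 12+2 = 14 → [8, 10, 12, 14, 2, 3, 2, 1]
k=4: 2<14, L[4] = 14+2 = 16 → [8, 10, 12, 14, 16, 3, 2, 1]
k=5: 3<16, L[5] = 16+2 = 18 → [8, 10, 12, 14, 16, 18, 2, 1]
k=6: 2<18, L[6] = 18+2 = 20 → [8, 10, 12, 14, 16, 18, 20, 1]
k=7: 1<20, L[7] = 20+2 = 22 → [8, 10, 12, 14, 16, 18, 20, 22]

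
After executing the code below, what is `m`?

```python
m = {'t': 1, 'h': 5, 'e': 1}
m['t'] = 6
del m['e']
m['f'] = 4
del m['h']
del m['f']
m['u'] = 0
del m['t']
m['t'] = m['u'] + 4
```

m['t'] = 6 → {'t': 6, 'h': 5, 'e': 1}
del 'e' → {'t': 6, 'h': 5}
m['f'] = 4 → {'t': 6, 'h': 5, 'f': 4}
del 'h' → {'t': 6, 'f': 4}
del 'f' → {'t': 6}
m['u'] = 0 → {'t': 6, 'u': 0}
del 't' → {'u': 0}
m['t'] = m['u']+4 = 4 → {'u': 0, 't': 4}

{'u': 0, 't': 4}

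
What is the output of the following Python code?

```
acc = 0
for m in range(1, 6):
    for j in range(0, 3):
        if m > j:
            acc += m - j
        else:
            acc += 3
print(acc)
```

m=1,j=0: 1>0, acc = 0+1 = 1
m=1,j=1: not 1>1, acc = 1+3 = 4
m=1,j=2: not 1>2, acc = 4+3 = 7
m=2,j=0: 2>0, acc = 7+2 = 9
m=2,j=1: 2>1, acc = 9+1 = 10
m=2,j=2: not 2>2, acc = 10+3 = 13
m=3,j=0: 3>0, acc = 13+3 = 16
m=3,j=1: 3>1, acc = 16+2 = 18
m=3,j=2: 3>2, acc = 18+1 = 19
m=4,j=0: 4>0, acc = 19+4 = 23
m=4,j=1: 4>1, acc = 23+3 = 26
m=4,j=2: 4>2, acc = 26+2 = 28
m=5,j=0: 5>0, acc = 28+5 = 33
m=5,j=1: 5>1, acc = 33+4 = 37
m=5,j=2: 5>2, acc = 37+3 = 40

40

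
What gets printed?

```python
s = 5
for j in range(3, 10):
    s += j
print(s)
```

j=3: s = 5+3 = 8
j=4: s = 8+4 = 12
j=5: s = 12+5 = 17
j=6: s = 17+6 = 23
j=7: s = 23+7 = 30
j=8: s = 30+8 = 38
j=9: s = 38+9 = 47

47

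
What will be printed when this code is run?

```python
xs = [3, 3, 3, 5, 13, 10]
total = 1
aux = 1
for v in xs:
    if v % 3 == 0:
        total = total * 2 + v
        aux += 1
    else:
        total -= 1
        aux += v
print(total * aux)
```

832

v=3: %3==0, total = 1*2+3 = 5; aux=2
v=3: %3==0, total = 5*2+3 = 13; aux=3
v=3: %3==0, total = 13*2+3 = 29; aux=4
v=5: not %3==0, total = 29-1 = 28; aux=9
v=13: not %3==0, total = 28-1 = 27; aux=22
v=10: not %3==0, total = 27-1 = 26; aux=32
total*aux = 26*32 = 832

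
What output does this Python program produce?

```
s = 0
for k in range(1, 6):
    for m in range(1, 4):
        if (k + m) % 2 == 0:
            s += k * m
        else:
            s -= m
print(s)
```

34

k=1,m=1: even sum, s = 0+1 = 1
k=1,m=2: odd sum, s = 1-2 = -1
k=1,m=3: even sum, s = (-1)+3 = 2
k=2,m=1: odd sum, s = 2-1 = 1
k=2,m=2: even sum, s = 1+4 = 5
k=2,m=3: odd sum, s = 5-3 = 2
k=3,m=1: even sum, s = 2+3 = 5
k=3,m=2: odd sum, s = 5-2 = 3
k=3,m=3: even sum, s = 3+9 = 12
k=4,m=1: odd sum, s = 12-1 = 11
k=4,m=2: even sum, s = 11+8 = 19
k=4,m=3: odd sum, s = 19-3 = 16
k=5,m=1: even sum, s = 16+5 = 21
k=5,m=2: odd sum, s = 21-2 = 19
k=5,m=3: even sum, s = 19+15 = 34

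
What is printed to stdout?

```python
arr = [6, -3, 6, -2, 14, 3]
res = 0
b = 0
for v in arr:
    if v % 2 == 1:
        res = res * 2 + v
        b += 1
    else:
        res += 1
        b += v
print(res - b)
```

v=6: not odd, res = 0+1 = 1; b=6
v=-3: odd, res = 1*2+(-3) = -1; b=7
v=6: not odd, res = (-1)+1 = 0; b=13
v=-2: not odd, res = 0+1 = 1; b=11
v=14: not odd, res = 1+1 = 2; b=25
v=3: odd, res = 2*2+3 = 7; b=26
res-b = 7-26 = -19

-19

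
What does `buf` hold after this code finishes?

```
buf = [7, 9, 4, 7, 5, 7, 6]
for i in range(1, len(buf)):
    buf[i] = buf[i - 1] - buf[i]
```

[7, -2, -6, -13, -18, -25, -31]

i=1: buf[1] = 7-9 = -2 → [7, -2, 4, 7, 5, 7, 6]
i=2: buf[2] = (-2)-4 = -6 → [7, -2, -6, 7, 5, 7, 6]
i=3: buf[3] = (-6)-7 = -13 → [7, -2, -6, -13, 5, 7, 6]
i=4: buf[4] = (-13)-5 = -18 → [7, -2, -6, -13, -18, 7, 6]
i=5: buf[5] = (-18)-7 = -25 → [7, -2, -6, -13, -18, -25, 6]
i=6: buf[6] = (-25)-6 = -31 → [7, -2, -6, -13, -18, -25, -31]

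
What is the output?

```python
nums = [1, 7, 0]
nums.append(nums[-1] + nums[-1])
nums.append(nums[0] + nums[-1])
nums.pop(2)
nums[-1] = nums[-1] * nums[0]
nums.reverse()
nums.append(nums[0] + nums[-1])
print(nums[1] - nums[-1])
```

-2

append nums[-1]+nums[-1] = 0+0 = 0 → [1, 7, 0, 0]
append nums[0]+nums[-1] = 1+0 = 1 → [1, 7, 0, 0, 1]
pop(2) removes 0 → [1, 7, 0, 1]
nums[-1] = nums[-1]*nums[0] = 1*1 = 1 → [1, 7, 0, 1]
reverse → [1, 0, 7, 1]
append nums[0]+nums[-1] = 1+1 = 2 → [1, 0, 7, 1, 2]
nums[1]-nums[-1] = 0-2 = -2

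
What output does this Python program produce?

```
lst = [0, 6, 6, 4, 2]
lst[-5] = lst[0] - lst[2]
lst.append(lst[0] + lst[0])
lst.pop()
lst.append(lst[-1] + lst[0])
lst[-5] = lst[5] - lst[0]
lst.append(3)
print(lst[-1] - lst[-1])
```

lst[-5] = lst[0]-lst[2] = 0-6 = -6 → [-6, 6, 6, 4, 2]
append lst[0]+lst[0] = (-6)+(-6) = -12 → [-6, 6, 6, 4, 2, -12]
pop() removes -12 → [-6, 6, 6, 4, 2]
append lst[-1]+lst[0] = 2+(-6) = -4 → [-6, 6, 6, 4, 2, -4]
lst[-5] = lst[5]-lst[0] = (-4)-(-6) = 2 → [-6, 2, 6, 4, 2, -4]
append 3 → [-6, 2, 6, 4, 2, -4, 3]
lst[-1]-lst[-1] = 3-3 = 0

0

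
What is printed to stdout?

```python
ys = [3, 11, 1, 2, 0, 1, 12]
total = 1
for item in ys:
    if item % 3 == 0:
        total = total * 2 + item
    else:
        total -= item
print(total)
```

-26

item=3: %3==0, total = 1*2+3 = 5
item=11: not %3==0, total = 5-11 = -6
item=1: not %3==0, total = (-6)-1 = -7
item=2: not %3==0, total = (-7)-2 = -9
item=0: %3==0, total = (-9)*2+0 = -18
item=1: not %3==0, total = (-18)-1 = -19
item=12: %3==0, total = (-19)*2+12 = -26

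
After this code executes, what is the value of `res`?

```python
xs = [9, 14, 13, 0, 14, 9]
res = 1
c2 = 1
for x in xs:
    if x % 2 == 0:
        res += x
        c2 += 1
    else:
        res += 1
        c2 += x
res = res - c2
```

-3

x=9: not even, res = 1+1 = 2; c2=10
x=14: even, res = 2+14 = 16; c2=11
x=13: not even, res = 16+1 = 17; c2=24
x=0: even, res = 17+0 = 17; c2=25
x=14: even, res = 17+14 = 31; c2=26
x=9: not even, res = 31+1 = 32; c2=35
res-c2 = 32-35 = -3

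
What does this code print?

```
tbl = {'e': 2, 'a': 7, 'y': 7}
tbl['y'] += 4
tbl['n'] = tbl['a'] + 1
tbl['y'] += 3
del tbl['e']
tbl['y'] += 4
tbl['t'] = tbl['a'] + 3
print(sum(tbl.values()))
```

tbl['y'] = 7+4 = 11 → {'e': 2, 'a': 7, 'y': 11}
tbl['n'] = tbl['a']+1 = 8 → {'e': 2, 'a': 7, 'y': 11, 'n': 8}
tbl['y'] = 11+3 = 14 → {'e': 2, 'a': 7, 'y': 14, 'n': 8}
del 'e' → {'a': 7, 'y': 14, 'n': 8}
tbl['y'] = 14+4 = 18 → {'a': 7, 'y': 18, 'n': 8}
tbl['t'] = tbl['a']+3 = 10 → {'a': 7, 'y': 18, 'n': 8, 't': 10}
sum of values = 43

43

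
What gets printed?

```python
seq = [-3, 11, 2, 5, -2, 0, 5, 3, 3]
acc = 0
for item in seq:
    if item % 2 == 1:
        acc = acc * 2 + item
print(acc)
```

item=-3: odd, acc = 0*2+(-3) = -3
item=11: odd, acc = (-3)*2+11 = 5
item=2: not odd
item=5: odd, acc = 5*2+5 = 15
item=-2: not odd
item=0: not odd
item=5: odd, acc = 15*2+5 = 35
item=3: odd, acc = 35*2+3 = 73
item=3: odd, acc = 73*2+3 = 149

149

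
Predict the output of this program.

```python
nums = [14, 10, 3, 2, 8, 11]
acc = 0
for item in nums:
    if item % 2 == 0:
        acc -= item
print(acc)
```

item=14: even, acc = 0-14 = -14
item=10: even, acc = (-14)-10 = -24
item=3: not even
item=2: even, acc = (-24)-2 = -26
item=8: even, acc = (-26)-8 = -34
item=11: not even

-34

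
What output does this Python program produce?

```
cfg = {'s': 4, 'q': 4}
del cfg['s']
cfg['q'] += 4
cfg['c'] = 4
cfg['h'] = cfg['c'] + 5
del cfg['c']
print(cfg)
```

{'q': 8, 'h': 9}

del 's' → {'q': 4}
cfg['q'] = 4+4 = 8 → {'q': 8}
cfg['c'] = 4 → {'q': 8, 'c': 4}
cfg['h'] = cfg['c']+5 = 9 → {'q': 8, 'c': 4, 'h': 9}
del 'c' → {'q': 8, 'h': 9}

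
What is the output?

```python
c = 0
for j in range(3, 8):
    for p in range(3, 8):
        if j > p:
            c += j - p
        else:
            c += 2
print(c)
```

j=3,p=3: not 3>3, c = 0+2 = 2
j=3,p=4: not 3>4, c = 2+2 = 4
j=3,p=5: not 3>5, c = 4+2 = 6
j=3,p=6: not 3>6, c = 6+2 = 8
j=3,p=7: not 3>7, c = 8+2 = 10
j=4,p=3: 4>3, c = 10+1 = 11
j=4,p=4: not 4>4, c = 11+2 = 13
j=4,p=5: not 4>5, c = 13+2 = 15
j=4,p=6: not 4>6, c = 15+2 = 17
j=4,p=7: not 4>7, c = 17+2 = 19
j=5,p=3: 5>3, c = 19+2 = 21
j=5,p=4: 5>4, c = 21+1 = 22
j=5,p=5: not 5>5, c = 22+2 = 24
j=5,p=6: not 5>6, c = 24+2 = 26
j=5,p=7: not 5>7, c = 26+2 = 28
j=6,p=3: 6>3, c = 28+3 = 31
j=6,p=4: 6>4, c = 31+2 = 33
j=6,p=5: 6>5, c = 33+1 = 34
j=6,p=6: not 6>6, c = 34+2 = 36
j=6,p=7: not 6>7, c = 36+2 = 38
j=7,p=3: 7>3, c = 38+4 = 42
j=7,p=4: 7>4, c = 42+3 = 45
j=7,p=5: 7>5, c = 45+2 = 47
j=7,p=6: 7>6, c = 47+1 = 48
j=7,p=7: not 7>7, c = 48+2 = 50

50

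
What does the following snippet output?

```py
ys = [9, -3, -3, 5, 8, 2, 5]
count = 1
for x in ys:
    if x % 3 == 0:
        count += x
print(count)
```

4

x=9: %3==0, count = 1+9 = 10
x=-3: %3==0, count = 10+(-3) = 7
x=-3: %3==0, count = 7+(-3) = 4
x=5: not %3==0
x=8: not %3==0
x=2: not %3==0
x=5: not %3==0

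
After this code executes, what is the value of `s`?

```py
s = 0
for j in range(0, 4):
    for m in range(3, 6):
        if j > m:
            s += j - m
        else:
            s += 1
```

j=0,m=3: not 0>3, s = 0+1 = 1
j=0,m=4: not 0>4, s = 1+1 = 2
j=0,m=5: not 0>5, s = 2+1 = 3
j=1,m=3: not 1>3, s = 3+1 = 4
j=1,m=4: not 1>4, s = 4+1 = 5
j=1,m=5: not 1>5, s = 5+1 = 6
j=2,m=3: not 2>3, s = 6+1 = 7
j=2,m=4: not 2>4, s = 7+1 = 8
j=2,m=5: not 2>5, s = 8+1 = 9
j=3,m=3: not 3>3, s = 9+1 = 10
j=3,m=4: not 3>4, s = 10+1 = 11
j=3,m=5: not 3>5, s = 11+1 = 12

12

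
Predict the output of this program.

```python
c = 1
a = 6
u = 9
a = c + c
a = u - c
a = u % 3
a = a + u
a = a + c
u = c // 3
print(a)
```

10

a = 1+1 = 2
a = 9-1 = 8
a = 9%3 = 0
a = 0+9 = 9
a = 9+1 = 10
u = 1//3 = 0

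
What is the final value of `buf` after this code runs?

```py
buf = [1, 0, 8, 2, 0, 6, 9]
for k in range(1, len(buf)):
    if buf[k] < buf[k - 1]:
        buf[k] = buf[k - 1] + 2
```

k=1: 0<1, buf[1] = 1+2 = 3 → [1, 3, 8, 2, 0, 6, 9]
k=2: 8>=3, unchanged → [1, 3, 8, 2, 0, 6, 9]
k=3: 2<8, buf[3] = 8+2 = 10 → [1, 3, 8, 10, 0, 6, 9]
k=4: 0<10, buf[4] = 10+2 = 12 → [1, 3, 8, 10, 12, 6, 9]
k=5: 6<12, buf[5] = 12+2 = 14 → [1, 3, 8, 10, 12, 14, 9]
k=6: 9<14, buf[6] = 14+2 = 16 → [1, 3, 8, 10, 12, 14, 16]

[1, 3, 8, 10, 12, 14, 16]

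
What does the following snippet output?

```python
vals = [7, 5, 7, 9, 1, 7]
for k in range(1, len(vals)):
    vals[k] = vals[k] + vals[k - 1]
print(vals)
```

[7, 12, 19, 28, 29, 36]

k=1: vals[1] = 5+7 = 12 → [7, 12, 7, 9, 1, 7]
k=2: vals[2] = 7+12 = 19 → [7, 12, 19, 9, 1, 7]
k=3: vals[3] = 9+19 = 28 → [7, 12, 19, 28, 1, 7]
k=4: vals[4] = 1+28 = 29 → [7, 12, 19, 28, 29, 7]
k=5: vals[5] = 7+29 = 36 → [7, 12, 19, 28, 29, 36]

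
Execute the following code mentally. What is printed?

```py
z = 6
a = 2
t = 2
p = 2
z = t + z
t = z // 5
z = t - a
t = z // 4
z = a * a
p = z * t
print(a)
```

2

z = 2+6 = 8
t = 8//5 = 1
z = 1-2 = -1
t = (-1)//4 = -1
z = 2*2 = 4
p = 4*(-1) = -4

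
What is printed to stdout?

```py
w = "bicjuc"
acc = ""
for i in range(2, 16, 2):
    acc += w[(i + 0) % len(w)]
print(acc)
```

cubcubc

i=2: add w[2]='c' → 'c'
i=4: add w[4]='u' → 'cu'
i=6: add w[0]='b' → 'cub'
i=8: add w[2]='c' → 'cubc'
i=10: add w[4]='u' → 'cubcu'
i=12: add w[0]='b' → 'cubcub'
i=14: add w[2]='c' → 'cubcubc'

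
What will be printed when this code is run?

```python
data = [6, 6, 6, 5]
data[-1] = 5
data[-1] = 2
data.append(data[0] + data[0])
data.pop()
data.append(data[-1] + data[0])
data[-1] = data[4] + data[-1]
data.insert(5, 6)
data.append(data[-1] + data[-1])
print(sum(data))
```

54

data[-1] = 5 → [6, 6, 6, 5]
data[-1] = 2 → [6, 6, 6, 2]
append data[0]+data[0] = 6+6 = 12 → [6, 6, 6, 2, 12]
pop() removes 12 → [6, 6, 6, 2]
append data[-1]+data[0] = 2+6 = 8 → [6, 6, 6, 2, 8]
data[-1] = data[4]+data[-1] = 8+8 = 16 → [6, 6, 6, 2, 16]
insert 6 at 5 → [6, 6, 6, 2, 16, 6]
append data[-1]+data[-1] = 6+6 = 12 → [6, 6, 6, 2, 16, 6, 12]
sum = 54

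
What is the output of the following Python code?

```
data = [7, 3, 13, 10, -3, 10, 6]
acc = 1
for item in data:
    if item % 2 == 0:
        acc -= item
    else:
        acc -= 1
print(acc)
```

-29

item=7: not even, acc = 1-1 = 0
item=3: not even, acc = 0-1 = -1
item=13: not even, acc = (-1)-1 = -2
item=10: even, acc = (-2)-10 = -12
item=-3: not even, acc = (-12)-1 = -13
item=10: even, acc = (-13)-10 = -23
item=6: even, acc = (-23)-6 = -29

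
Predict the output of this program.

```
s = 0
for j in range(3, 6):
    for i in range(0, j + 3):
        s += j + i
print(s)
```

150

j=3,i=0: s = 0+3 = 3
j=3,i=1: s = 3+4 = 7
j=3,i=2: s = 7+5 = 12
j=3,i=3: s = 12+6 = 18
j=3,i=4: s = 18+7 = 25
j=3,i=5: s = 25+8 = 33
j=4,i=0: s = 33+4 = 37
j=4,i=1: s = 37+5 = 42
j=4,i=2: s = 42+6 = 48
j=4,i=3: s = 48+7 = 55
j=4,i=4: s = 55+8 = 63
j=4,i=5: s = 63+9 = 72
j=4,i=6: s = 72+10 = 82
j=5,i=0: s = 82+5 = 87
j=5,i=1: s = 87+6 = 93
j=5,i=2: s = 93+7 = 100
j=5,i=3: s = 100+8 = 108
j=5,i=4: s = 108+9 = 117
j=5,i=5: s = 117+10 = 127
j=5,i=6: s = 127+11 = 138
j=5,i=7: s = 138+12 = 150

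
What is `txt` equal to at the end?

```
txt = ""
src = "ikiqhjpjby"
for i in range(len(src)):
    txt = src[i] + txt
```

i=0: prepend 'i' → 'i'
i=1: prepend 'k' → 'ki'
i=2: prepend 'i' → 'iki'
i=3: prepend 'q' → 'qiki'
i=4: prepend 'h' → 'hqiki'
i=5: prepend 'j' → 'jhqiki'
i=6: prepend 'p' → 'pjhqiki'
i=7: prepend 'j' → 'jpjhqiki'
i=8: prepend 'b' → 'bjpjhqiki'
i=9: prepend 'y' → 'ybjpjhqiki'

'ybjpjhqiki'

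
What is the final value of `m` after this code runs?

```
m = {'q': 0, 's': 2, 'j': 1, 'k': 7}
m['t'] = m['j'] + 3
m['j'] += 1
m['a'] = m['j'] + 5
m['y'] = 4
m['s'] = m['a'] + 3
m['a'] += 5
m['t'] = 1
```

{'q': 0, 's': 10, 'j': 2, 'k': 7, 't': 1, 'a': 12, 'y': 4}

m['t'] = m['j']+3 = 4 → {'q': 0, 's': 2, 'j': 1, 'k': 7, 't': 4}
m['j'] = 1+1 = 2 → {'q': 0, 's': 2, 'j': 2, 'k': 7, 't': 4}
m['a'] = m['j']+5 = 7 → {'q': 0, 's': 2, 'j': 2, 'k': 7, 't': 4, 'a': 7}
m['y'] = 4 → {'q': 0, 's': 2, 'j': 2, 'k': 7, 't': 4, 'a': 7, 'y': 4}
m['s'] = m['a']+3 = 10 → {'q': 0, 's': 10, 'j': 2, 'k': 7, 't': 4, 'a': 7, 'y': 4}
m['a'] = 7+5 = 12 → {'q': 0, 's': 10, 'j': 2, 'k': 7, 't': 4, 'a': 12, 'y': 4}
m['t'] = 1 → {'q': 0, 's': 10, 'j': 2, 'k': 7, 't': 1, 'a': 12, 'y': 4}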